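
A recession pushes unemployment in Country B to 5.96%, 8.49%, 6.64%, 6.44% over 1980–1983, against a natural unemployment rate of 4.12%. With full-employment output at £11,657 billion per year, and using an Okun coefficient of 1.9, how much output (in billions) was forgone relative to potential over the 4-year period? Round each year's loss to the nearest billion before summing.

£2,448 billion

Year 1980: gap = -1.9 × (5.96 - 4.12) = -3.496%, loss ≈ 11657 × 3.496/100 ≈ 408.
Year 1981: gap = -1.9 × (8.49 - 4.12) = -8.303%, loss ≈ 11657 × 8.303/100 ≈ 968.
Year 1982: gap = -1.9 × (6.64 - 4.12) = -4.788%, loss ≈ 11657 × 4.788/100 ≈ 558.
Year 1983: gap = -1.9 × (6.44 - 4.12) = -4.408%, loss ≈ 11657 × 4.408/100 ≈ 514.
Total lost output = 408 + 968 + 558 + 514 = 2448 billion.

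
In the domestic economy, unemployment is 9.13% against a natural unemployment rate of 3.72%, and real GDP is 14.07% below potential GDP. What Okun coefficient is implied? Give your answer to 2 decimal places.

Okun's law: output gap = -β × (u - u*).
-14.07 = -β × (9.13 - 3.72) = -β × 5.41, so β = 14.07/5.41 = 2.60.

β ≈ 2.60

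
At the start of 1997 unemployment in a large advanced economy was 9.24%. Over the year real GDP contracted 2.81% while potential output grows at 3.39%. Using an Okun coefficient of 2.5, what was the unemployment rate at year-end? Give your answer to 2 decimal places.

11.72%

Growth-rate Okun's law: g_Y = g_Y* - β × Δu, so Δu = (g_Y* - g_Y)/β.
Δu = (3.39 + 2.81)/2.5 = 6.2/2.5 = 2.48 percentage points.
Year-end unemployment = 9.24 + 2.48 = 11.72%.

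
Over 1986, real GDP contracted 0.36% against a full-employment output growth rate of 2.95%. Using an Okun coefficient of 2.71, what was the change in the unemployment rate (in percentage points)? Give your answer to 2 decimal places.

1.22 percentage points

Growth-rate Okun's law: g_Y = g_Y* - β × Δu, so Δu = (g_Y* - g_Y)/β.
Δu = (2.95 + 0.36)/2.71 = 3.31/2.71 = 1.22 percentage points.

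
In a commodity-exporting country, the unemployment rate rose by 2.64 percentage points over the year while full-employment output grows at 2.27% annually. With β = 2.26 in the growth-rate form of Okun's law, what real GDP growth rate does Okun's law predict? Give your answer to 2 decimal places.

-3.70%

Growth-rate Okun's law: g_Y = g_Y* - β × Δu.
g_Y = 2.27 - 2.26 × (2.64) = 2.27 - 5.9664 = -3.6964%, i.e. -3.70% to 2 d.p.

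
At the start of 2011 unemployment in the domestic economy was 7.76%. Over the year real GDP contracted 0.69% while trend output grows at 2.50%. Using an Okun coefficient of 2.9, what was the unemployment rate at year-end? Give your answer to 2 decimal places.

8.86%

Growth-rate Okun's law: g_Y = g_Y* - β × Δu, so Δu = (g_Y* - g_Y)/β.
Δu = (2.5 + 0.69)/2.9 = 3.19/2.9 = 1.10 percentage points.
Year-end unemployment = 7.76 + 1.1 = 8.86%.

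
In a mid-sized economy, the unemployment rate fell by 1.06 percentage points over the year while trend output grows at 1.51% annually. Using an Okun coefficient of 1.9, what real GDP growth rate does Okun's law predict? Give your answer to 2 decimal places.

Growth-rate Okun's law: g_Y = g_Y* - β × Δu.
g_Y = 1.51 - 1.9 × (-1.06) = 1.51 + 2.014 = 3.524%, i.e. 3.52% to 2 d.p.

3.52%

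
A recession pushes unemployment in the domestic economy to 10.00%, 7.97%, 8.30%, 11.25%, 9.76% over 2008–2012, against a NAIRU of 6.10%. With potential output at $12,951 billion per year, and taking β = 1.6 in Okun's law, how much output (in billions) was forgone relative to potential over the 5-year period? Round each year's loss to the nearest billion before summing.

Year 2008: gap = -1.6 × (10 - 6.1) = -6.24%, loss ≈ 12951 × 6.24/100 ≈ 808.
Year 2009: gap = -1.6 × (7.97 - 6.1) = -2.992%, loss ≈ 12951 × 2.992/100 ≈ 387.
Year 2010: gap = -1.6 × (8.3 - 6.1) = -3.52%, loss ≈ 12951 × 3.52/100 ≈ 456.
Year 2011: gap = -1.6 × (11.25 - 6.1) = -8.24%, loss ≈ 12951 × 8.24/100 ≈ 1067.
Year 2012: gap = -1.6 × (9.76 - 6.1) = -5.856%, loss ≈ 12951 × 5.856/100 ≈ 758.
Total lost output = 808 + 387 + 456 + 1067 + 758 = 3476 billion.

$3,476 billion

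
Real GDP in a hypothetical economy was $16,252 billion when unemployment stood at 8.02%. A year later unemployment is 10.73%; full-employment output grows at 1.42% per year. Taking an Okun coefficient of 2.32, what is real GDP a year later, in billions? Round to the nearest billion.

Δu = 10.73 - 8.02 = 2.71 points.
Okun's law (growth form): g_Y = g_Y* - β × Δu = 1.42 - 2.32 × (2.71) = 1.42 - 6.2872 = -4.8672%.
Real GDP in the next year = 16252 × (1 - 4.8672/100) = 16252 × 0.951328 ≈ 15461 billion.

$15,461 billion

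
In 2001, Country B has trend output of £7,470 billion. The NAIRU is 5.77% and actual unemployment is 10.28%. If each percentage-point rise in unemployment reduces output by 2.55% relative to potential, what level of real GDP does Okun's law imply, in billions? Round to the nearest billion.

Unemployment gap = 10.28 - 5.77 = 4.51 points, so the output gap is -2.55 × 4.51 = -11.5005%.
Actual GDP = 7470 × (1 - 11.5005/100) = 7470 × 0.884995 ≈ 6611 billion.

£6,611 billion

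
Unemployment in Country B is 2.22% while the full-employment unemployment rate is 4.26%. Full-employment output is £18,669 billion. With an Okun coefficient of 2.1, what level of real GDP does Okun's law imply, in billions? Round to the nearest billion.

£19,469 billion

Unemployment gap = 2.22 - 4.26 = -2.04 points, so the output gap is -2.1 × (-2.04) = 4.284%.
Actual GDP = 18669 × (1 + 4.284/100) = 18669 × 1.04284 ≈ 19469 billion.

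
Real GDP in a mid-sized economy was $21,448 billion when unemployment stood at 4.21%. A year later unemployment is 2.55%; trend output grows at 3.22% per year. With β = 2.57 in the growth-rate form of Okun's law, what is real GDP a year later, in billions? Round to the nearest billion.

Δu = 2.55 - 4.21 = -1.66 points.
Okun's law (growth form): g_Y = g_Y* - β × Δu = 3.22 - 2.57 × (-1.66) = 3.22 + 4.2662 = 7.4862%.
Real GDP in the next year = 21448 × (1 + 7.4862/100) = 21448 × 1.074862 ≈ 23054 billion.

$23,054 billion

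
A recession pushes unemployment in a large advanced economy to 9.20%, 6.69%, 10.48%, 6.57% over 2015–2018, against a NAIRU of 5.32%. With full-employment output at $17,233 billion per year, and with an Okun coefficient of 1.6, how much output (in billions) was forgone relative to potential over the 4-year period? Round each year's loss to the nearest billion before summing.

$3,216 billion

Year 2015: gap = -1.6 × (9.2 - 5.32) = -6.208%, loss ≈ 17233 × 6.208/100 ≈ 1070.
Year 2016: gap = -1.6 × (6.69 - 5.32) = -2.192%, loss ≈ 17233 × 2.192/100 ≈ 378.
Year 2017: gap = -1.6 × (10.48 - 5.32) = -8.256%, loss ≈ 17233 × 8.256/100 ≈ 1423.
Year 2018: gap = -1.6 × (6.57 - 5.32) = -2%, loss ≈ 17233 × 2/100 ≈ 345.
Total lost output = 1070 + 378 + 1423 + 345 = 3216 billion.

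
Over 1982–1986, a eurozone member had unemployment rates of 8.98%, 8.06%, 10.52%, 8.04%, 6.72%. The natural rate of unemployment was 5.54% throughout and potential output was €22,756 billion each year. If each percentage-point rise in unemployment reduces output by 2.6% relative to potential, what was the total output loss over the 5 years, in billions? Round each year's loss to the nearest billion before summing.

€8,649 billion

Year 1982: gap = -2.6 × (8.98 - 5.54) = -8.944%, loss ≈ 22756 × 8.944/100 ≈ 2035.
Year 1983: gap = -2.6 × (8.06 - 5.54) = -6.552%, loss ≈ 22756 × 6.552/100 ≈ 1491.
Year 1984: gap = -2.6 × (10.52 - 5.54) = -12.948%, loss ≈ 22756 × 12.948/100 ≈ 2946.
Year 1985: gap = -2.6 × (8.04 - 5.54) = -6.5%, loss ≈ 22756 × 6.5/100 ≈ 1479.
Year 1986: gap = -2.6 × (6.72 - 5.54) = -3.068%, loss ≈ 22756 × 3.068/100 ≈ 698.
Total lost output = 2035 + 1491 + 2946 + 1479 + 698 = 8649 billion.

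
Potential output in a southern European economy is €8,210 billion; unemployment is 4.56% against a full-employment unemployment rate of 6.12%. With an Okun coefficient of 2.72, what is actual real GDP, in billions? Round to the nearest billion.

Unemployment gap = 4.56 - 6.12 = -1.56 points, so the output gap is -2.72 × (-1.56) = 4.2432%.
Actual GDP = 8210 × (1 + 4.2432/100) = 8210 × 1.042432 ≈ 8558 billion.

€8,558 billion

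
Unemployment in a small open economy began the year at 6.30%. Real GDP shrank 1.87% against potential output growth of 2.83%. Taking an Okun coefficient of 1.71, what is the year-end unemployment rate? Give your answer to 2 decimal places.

Growth-rate Okun's law: g_Y = g_Y* - β × Δu, so Δu = (g_Y* - g_Y)/β.
Δu = (2.83 + 1.87)/1.71 = 4.7/1.71 = 2.75 percentage points.
Year-end unemployment = 6.3 + 2.75 = 9.05%.

9.05%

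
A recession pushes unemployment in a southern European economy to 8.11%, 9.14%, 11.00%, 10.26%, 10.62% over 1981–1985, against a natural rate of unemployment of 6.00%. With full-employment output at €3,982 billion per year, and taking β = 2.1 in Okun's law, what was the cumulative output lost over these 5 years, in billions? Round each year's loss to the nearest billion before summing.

€1,599 billion

Year 1981: gap = -2.1 × (8.11 - 6) = -4.431%, loss ≈ 3982 × 4.431/100 ≈ 176.
Year 1982: gap = -2.1 × (9.14 - 6) = -6.594%, loss ≈ 3982 × 6.594/100 ≈ 263.
Year 1983: gap = -2.1 × (11 - 6) = -10.5%, loss ≈ 3982 × 10.5/100 ≈ 418.
Year 1984: gap = -2.1 × (10.26 - 6) = -8.946%, loss ≈ 3982 × 8.946/100 ≈ 356.
Year 1985: gap = -2.1 × (10.62 - 6) = -9.702%, loss ≈ 3982 × 9.702/100 ≈ 386.
Total lost output = 176 + 263 + 418 + 356 + 386 = 1599 billion.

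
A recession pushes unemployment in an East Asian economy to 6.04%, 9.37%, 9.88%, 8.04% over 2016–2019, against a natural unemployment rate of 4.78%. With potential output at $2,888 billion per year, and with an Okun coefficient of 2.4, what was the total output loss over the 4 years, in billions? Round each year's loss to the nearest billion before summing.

$984 billion

Year 2016: gap = -2.4 × (6.04 - 4.78) = -3.024%, loss ≈ 2888 × 3.024/100 ≈ 87.
Year 2017: gap = -2.4 × (9.37 - 4.78) = -11.016%, loss ≈ 2888 × 11.016/100 ≈ 318.
Year 2018: gap = -2.4 × (9.88 - 4.78) = -12.24%, loss ≈ 2888 × 12.24/100 ≈ 353.
Year 2019: gap = -2.4 × (8.04 - 4.78) = -7.824%, loss ≈ 2888 × 7.824/100 ≈ 226.
Total lost output = 87 + 318 + 353 + 226 = 984 billion.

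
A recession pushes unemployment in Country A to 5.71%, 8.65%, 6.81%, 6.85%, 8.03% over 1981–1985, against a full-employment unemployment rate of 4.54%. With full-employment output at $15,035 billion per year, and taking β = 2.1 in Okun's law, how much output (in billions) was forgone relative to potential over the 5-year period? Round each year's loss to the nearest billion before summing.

$4,215 billion

Year 1981: gap = -2.1 × (5.71 - 4.54) = -2.457%, loss ≈ 15035 × 2.457/100 ≈ 369.
Year 1982: gap = -2.1 × (8.65 - 4.54) = -8.631%, loss ≈ 15035 × 8.631/100 ≈ 1298.
Year 1983: gap = -2.1 × (6.81 - 4.54) = -4.767%, loss ≈ 15035 × 4.767/100 ≈ 717.
Year 1984: gap = -2.1 × (6.85 - 4.54) = -4.851%, loss ≈ 15035 × 4.851/100 ≈ 729.
Year 1985: gap = -2.1 × (8.03 - 4.54) = -7.329%, loss ≈ 15035 × 7.329/100 ≈ 1102.
Total lost output = 369 + 1298 + 717 + 729 + 1102 = 4215 billion.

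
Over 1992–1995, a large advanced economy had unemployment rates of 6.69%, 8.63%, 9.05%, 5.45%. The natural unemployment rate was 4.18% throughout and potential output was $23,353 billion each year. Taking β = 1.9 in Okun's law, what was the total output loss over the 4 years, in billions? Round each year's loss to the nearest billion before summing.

$5,813 billion

Year 1992: gap = -1.9 × (6.69 - 4.18) = -4.769%, loss ≈ 23353 × 4.769/100 ≈ 1114.
Year 1993: gap = -1.9 × (8.63 - 4.18) = -8.455%, loss ≈ 23353 × 8.455/100 ≈ 1974.
Year 1994: gap = -1.9 × (9.05 - 4.18) = -9.253%, loss ≈ 23353 × 9.253/100 ≈ 2161.
Year 1995: gap = -1.9 × (5.45 - 4.18) = -2.413%, loss ≈ 23353 × 2.413/100 ≈ 564.
Total lost output = 1114 + 1974 + 2161 + 564 = 5813 billion.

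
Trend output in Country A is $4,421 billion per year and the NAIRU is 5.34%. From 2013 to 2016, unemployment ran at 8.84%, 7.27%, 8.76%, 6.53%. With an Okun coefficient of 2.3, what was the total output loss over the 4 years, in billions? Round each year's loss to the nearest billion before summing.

Year 2013: gap = -2.3 × (8.84 - 5.34) = -8.05%, loss ≈ 4421 × 8.05/100 ≈ 356.
Year 2014: gap = -2.3 × (7.27 - 5.34) = -4.439%, loss ≈ 4421 × 4.439/100 ≈ 196.
Year 2015: gap = -2.3 × (8.76 - 5.34) = -7.866%, loss ≈ 4421 × 7.866/100 ≈ 348.
Year 2016: gap = -2.3 × (6.53 - 5.34) = -2.737%, loss ≈ 4421 × 2.737/100 ≈ 121.
Total lost output = 356 + 196 + 348 + 121 = 1021 billion.

$1,021 billion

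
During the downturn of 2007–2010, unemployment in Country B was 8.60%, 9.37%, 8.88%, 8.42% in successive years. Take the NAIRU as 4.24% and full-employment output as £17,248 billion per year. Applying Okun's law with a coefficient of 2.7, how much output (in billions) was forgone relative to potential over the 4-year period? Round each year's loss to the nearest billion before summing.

Year 2007: gap = -2.7 × (8.6 - 4.24) = -11.772%, loss ≈ 17248 × 11.772/100 ≈ 2030.
Year 2008: gap = -2.7 × (9.37 - 4.24) = -13.851%, loss ≈ 17248 × 13.851/100 ≈ 2389.
Year 2009: gap = -2.7 × (8.88 - 4.24) = -12.528%, loss ≈ 17248 × 12.528/100 ≈ 2161.
Year 2010: gap = -2.7 × (8.42 - 4.24) = -11.286%, loss ≈ 17248 × 11.286/100 ≈ 1947.
Total lost output = 2030 + 2389 + 2161 + 1947 = 8527 billion.

£8,527 billion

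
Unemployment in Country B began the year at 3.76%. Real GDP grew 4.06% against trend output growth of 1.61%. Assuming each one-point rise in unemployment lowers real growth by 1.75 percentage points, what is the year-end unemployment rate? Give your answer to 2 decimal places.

Growth-rate Okun's law: g_Y = g_Y* - β × Δu, so Δu = (g_Y* - g_Y)/β.
Δu = (1.61 - 4.06)/1.75 = -2.45/1.75 = -1.40 percentage points.
Year-end unemployment = 3.76 - 1.4 = 2.36%.

2.36%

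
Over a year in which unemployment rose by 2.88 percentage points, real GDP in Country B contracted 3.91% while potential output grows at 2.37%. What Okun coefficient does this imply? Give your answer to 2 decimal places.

β ≈ 2.18

Growth form: g_Y = g_Y* - β × Δu, so β = (g_Y* - g_Y)/Δu.
β = (2.37 + 3.91)/2.88 = 6.28/2.88 = 2.18.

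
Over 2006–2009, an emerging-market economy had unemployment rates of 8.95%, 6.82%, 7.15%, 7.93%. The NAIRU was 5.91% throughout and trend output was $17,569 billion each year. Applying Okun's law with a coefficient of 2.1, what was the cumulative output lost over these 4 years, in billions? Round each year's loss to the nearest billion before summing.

Year 2006: gap = -2.1 × (8.95 - 5.91) = -6.384%, loss ≈ 17569 × 6.384/100 ≈ 1122.
Year 2007: gap = -2.1 × (6.82 - 5.91) = -1.911%, loss ≈ 17569 × 1.911/100 ≈ 336.
Year 2008: gap = -2.1 × (7.15 - 5.91) = -2.604%, loss ≈ 17569 × 2.604/100 ≈ 457.
Year 2009: gap = -2.1 × (7.93 - 5.91) = -4.242%, loss ≈ 17569 × 4.242/100 ≈ 745.
Total lost output = 1122 + 336 + 457 + 745 = 2660 billion.

$2,660 billion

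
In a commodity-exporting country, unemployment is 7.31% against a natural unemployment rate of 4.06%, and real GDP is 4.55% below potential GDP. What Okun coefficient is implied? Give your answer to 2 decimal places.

Okun's law: output gap = -β × (u - u*).
-4.55 = -β × (7.31 - 4.06) = -β × 3.25, so β = 4.55/3.25 = 1.40.

β ≈ 1.40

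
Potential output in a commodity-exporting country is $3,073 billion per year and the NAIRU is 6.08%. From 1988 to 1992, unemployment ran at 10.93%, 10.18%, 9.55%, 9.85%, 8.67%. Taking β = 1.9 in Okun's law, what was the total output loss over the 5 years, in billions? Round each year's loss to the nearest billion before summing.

Year 1988: gap = -1.9 × (10.93 - 6.08) = -9.215%, loss ≈ 3073 × 9.215/100 ≈ 283.
Year 1989: gap = -1.9 × (10.18 - 6.08) = -7.79%, loss ≈ 3073 × 7.79/100 ≈ 239.
Year 1990: gap = -1.9 × (9.55 - 6.08) = -6.593%, loss ≈ 3073 × 6.593/100 ≈ 203.
Year 1991: gap = -1.9 × (9.85 - 6.08) = -7.163%, loss ≈ 3073 × 7.163/100 ≈ 220.
Year 1992: gap = -1.9 × (8.67 - 6.08) = -4.921%, loss ≈ 3073 × 4.921/100 ≈ 151.
Total lost output = 283 + 239 + 203 + 220 + 151 = 1096 billion.

$1,096 billion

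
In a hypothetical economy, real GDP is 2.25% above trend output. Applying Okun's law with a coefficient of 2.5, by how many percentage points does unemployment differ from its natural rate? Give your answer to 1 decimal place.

-0.9 percentage points

Okun's law: output gap = -β × (u - u*), so u - u* = -(output gap)/β.
u - u* = -(2.25)/2.5 = -0.9 percentage points.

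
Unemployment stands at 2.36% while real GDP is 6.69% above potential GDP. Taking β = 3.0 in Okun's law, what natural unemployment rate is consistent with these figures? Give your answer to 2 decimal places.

From Okun's law, u - u* = -(output gap)/β = -(6.69)/3.0 = -2.23 points.
So u* = 2.36 + 2.23 = 4.59%.

4.59%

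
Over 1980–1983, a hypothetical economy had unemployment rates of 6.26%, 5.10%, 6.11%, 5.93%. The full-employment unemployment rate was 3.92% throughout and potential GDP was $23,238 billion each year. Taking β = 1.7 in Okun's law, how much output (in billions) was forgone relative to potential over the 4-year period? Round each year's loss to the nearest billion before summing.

$3,049 billion

Year 1980: gap = -1.7 × (6.26 - 3.92) = -3.978%, loss ≈ 23238 × 3.978/100 ≈ 924.
Year 1981: gap = -1.7 × (5.1 - 3.92) = -2.006%, loss ≈ 23238 × 2.006/100 ≈ 466.
Year 1982: gap = -1.7 × (6.11 - 3.92) = -3.723%, loss ≈ 23238 × 3.723/100 ≈ 865.
Year 1983: gap = -1.7 × (5.93 - 3.92) = -3.417%, loss ≈ 23238 × 3.417/100 ≈ 794.
Total lost output = 924 + 466 + 865 + 794 = 3049 billion.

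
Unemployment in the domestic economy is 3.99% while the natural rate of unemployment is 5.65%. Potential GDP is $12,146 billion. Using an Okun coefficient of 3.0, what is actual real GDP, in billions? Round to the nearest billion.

$12,751 billion

Unemployment gap = 3.99 - 5.65 = -1.66 points, so the output gap is -3 × (-1.66) = 4.98%.
Actual GDP = 12146 × (1 + 4.98/100) = 12146 × 1.0498 ≈ 12751 billion.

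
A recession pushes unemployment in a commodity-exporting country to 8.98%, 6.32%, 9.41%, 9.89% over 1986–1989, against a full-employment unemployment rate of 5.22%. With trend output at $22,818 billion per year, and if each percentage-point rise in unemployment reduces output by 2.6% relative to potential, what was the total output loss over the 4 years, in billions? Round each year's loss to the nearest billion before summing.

$8,141 billion

Year 1986: gap = -2.6 × (8.98 - 5.22) = -9.776%, loss ≈ 22818 × 9.776/100 ≈ 2231.
Year 1987: gap = -2.6 × (6.32 - 5.22) = -2.86%, loss ≈ 22818 × 2.86/100 ≈ 653.
Year 1988: gap = -2.6 × (9.41 - 5.22) = -10.894%, loss ≈ 22818 × 10.894/100 ≈ 2486.
Year 1989: gap = -2.6 × (9.89 - 5.22) = -12.142%, loss ≈ 22818 × 12.142/100 ≈ 2771.
Total lost output = 2231 + 653 + 2486 + 2771 = 8141 billion.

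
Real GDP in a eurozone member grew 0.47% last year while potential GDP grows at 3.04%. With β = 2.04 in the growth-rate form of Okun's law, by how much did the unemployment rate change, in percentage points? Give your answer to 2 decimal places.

1.26 percentage points

Growth-rate Okun's law: g_Y = g_Y* - β × Δu, so Δu = (g_Y* - g_Y)/β.
Δu = (3.04 - 0.47)/2.04 = 2.57/2.04 = 1.26 percentage points.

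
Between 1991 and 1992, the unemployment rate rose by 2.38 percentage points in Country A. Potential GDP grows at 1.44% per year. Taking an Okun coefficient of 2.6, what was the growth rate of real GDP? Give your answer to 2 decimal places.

Growth-rate Okun's law: g_Y = g_Y* - β × Δu.
g_Y = 1.44 - 2.6 × (2.38) = 1.44 - 6.188 = -4.748%, i.e. -4.75% to 2 d.p.

-4.75%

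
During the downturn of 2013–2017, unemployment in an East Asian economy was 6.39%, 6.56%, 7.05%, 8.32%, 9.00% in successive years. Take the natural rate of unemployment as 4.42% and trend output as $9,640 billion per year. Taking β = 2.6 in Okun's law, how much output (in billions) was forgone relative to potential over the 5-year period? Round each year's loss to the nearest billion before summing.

$3,814 billion

Year 2013: gap = -2.6 × (6.39 - 4.42) = -5.122%, loss ≈ 9640 × 5.122/100 ≈ 494.
Year 2014: gap = -2.6 × (6.56 - 4.42) = -5.564%, loss ≈ 9640 × 5.564/100 ≈ 536.
Year 2015: gap = -2.6 × (7.05 - 4.42) = -6.838%, loss ≈ 9640 × 6.838/100 ≈ 659.
Year 2016: gap = -2.6 × (8.32 - 4.42) = -10.14%, loss ≈ 9640 × 10.14/100 ≈ 977.
Year 2017: gap = -2.6 × (9 - 4.42) = -11.908%, loss ≈ 9640 × 11.908/100 ≈ 1148.
Total lost output = 494 + 536 + 659 + 977 + 1148 = 3814 billion.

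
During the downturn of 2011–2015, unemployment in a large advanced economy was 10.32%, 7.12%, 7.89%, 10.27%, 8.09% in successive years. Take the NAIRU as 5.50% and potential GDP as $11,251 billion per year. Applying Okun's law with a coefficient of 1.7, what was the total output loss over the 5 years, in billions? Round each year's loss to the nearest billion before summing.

$3,096 billion

Year 2011: gap = -1.7 × (10.32 - 5.5) = -8.194%, loss ≈ 11251 × 8.194/100 ≈ 922.
Year 2012: gap = -1.7 × (7.12 - 5.5) = -2.754%, loss ≈ 11251 × 2.754/100 ≈ 310.
Year 2013: gap = -1.7 × (7.89 - 5.5) = -4.063%, loss ≈ 11251 × 4.063/100 ≈ 457.
Year 2014: gap = -1.7 × (10.27 - 5.5) = -8.109%, loss ≈ 11251 × 8.109/100 ≈ 912.
Year 2015: gap = -1.7 × (8.09 - 5.5) = -4.403%, loss ≈ 11251 × 4.403/100 ≈ 495.
Total lost output = 922 + 310 + 457 + 912 + 495 = 3096 billion.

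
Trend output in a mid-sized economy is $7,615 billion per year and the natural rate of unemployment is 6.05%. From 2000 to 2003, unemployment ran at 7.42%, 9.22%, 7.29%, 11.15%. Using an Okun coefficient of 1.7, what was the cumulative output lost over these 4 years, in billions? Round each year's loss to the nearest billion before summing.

Year 2000: gap = -1.7 × (7.42 - 6.05) = -2.329%, loss ≈ 7615 × 2.329/100 ≈ 177.
Year 2001: gap = -1.7 × (9.22 - 6.05) = -5.389%, loss ≈ 7615 × 5.389/100 ≈ 410.
Year 2002: gap = -1.7 × (7.29 - 6.05) = -2.108%, loss ≈ 7615 × 2.108/100 ≈ 161.
Year 2003: gap = -1.7 × (11.15 - 6.05) = -8.67%, loss ≈ 7615 × 8.67/100 ≈ 660.
Total lost output = 177 + 410 + 161 + 660 = 1408 billion.

$1,408 billion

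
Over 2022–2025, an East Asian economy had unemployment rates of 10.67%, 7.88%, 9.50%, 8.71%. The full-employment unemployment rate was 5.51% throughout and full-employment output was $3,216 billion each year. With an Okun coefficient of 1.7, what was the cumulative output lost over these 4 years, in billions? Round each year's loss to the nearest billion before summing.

$805 billion

Year 2022: gap = -1.7 × (10.67 - 5.51) = -8.772%, loss ≈ 3216 × 8.772/100 ≈ 282.
Year 2023: gap = -1.7 × (7.88 - 5.51) = -4.029%, loss ≈ 3216 × 4.029/100 ≈ 130.
Year 2024: gap = -1.7 × (9.5 - 5.51) = -6.783%, loss ≈ 3216 × 6.783/100 ≈ 218.
Year 2025: gap = -1.7 × (8.71 - 5.51) = -5.44%, loss ≈ 3216 × 5.44/100 ≈ 175.
Total lost output = 282 + 130 + 218 + 175 = 805 billion.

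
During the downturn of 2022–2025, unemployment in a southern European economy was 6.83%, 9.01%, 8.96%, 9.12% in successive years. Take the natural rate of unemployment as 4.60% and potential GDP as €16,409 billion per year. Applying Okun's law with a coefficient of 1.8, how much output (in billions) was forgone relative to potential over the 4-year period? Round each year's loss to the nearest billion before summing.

€4,585 billion

Year 2022: gap = -1.8 × (6.83 - 4.6) = -4.014%, loss ≈ 16409 × 4.014/100 ≈ 659.
Year 2023: gap = -1.8 × (9.01 - 4.6) = -7.938%, loss ≈ 16409 × 7.938/100 ≈ 1303.
Year 2024: gap = -1.8 × (8.96 - 4.6) = -7.848%, loss ≈ 16409 × 7.848/100 ≈ 1288.
Year 2025: gap = -1.8 × (9.12 - 4.6) = -8.136%, loss ≈ 16409 × 8.136/100 ≈ 1335.
Total lost output = 659 + 1303 + 1288 + 1335 = 4585 billion.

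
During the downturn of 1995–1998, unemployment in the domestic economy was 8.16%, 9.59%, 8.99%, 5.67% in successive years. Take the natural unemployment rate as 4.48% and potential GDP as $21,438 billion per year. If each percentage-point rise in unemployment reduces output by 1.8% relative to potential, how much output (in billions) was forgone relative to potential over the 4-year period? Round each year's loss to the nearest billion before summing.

Year 1995: gap = -1.8 × (8.16 - 4.48) = -6.624%, loss ≈ 21438 × 6.624/100 ≈ 1420.
Year 1996: gap = -1.8 × (9.59 - 4.48) = -9.198%, loss ≈ 21438 × 9.198/100 ≈ 1972.
Year 1997: gap = -1.8 × (8.99 - 4.48) = -8.118%, loss ≈ 21438 × 8.118/100 ≈ 1740.
Year 1998: gap = -1.8 × (5.67 - 4.48) = -2.142%, loss ≈ 21438 × 2.142/100 ≈ 459.
Total lost output = 1420 + 1972 + 1740 + 459 = 5591 billion.

$5,591 billion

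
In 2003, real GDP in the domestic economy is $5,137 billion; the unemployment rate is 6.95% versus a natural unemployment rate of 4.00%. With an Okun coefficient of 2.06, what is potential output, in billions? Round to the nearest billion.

Unemployment gap = 6.95 - 4 = 2.95 points, so output gap = -2.06 × 2.95 = -6.077%.
Since Y = Y* × (1 + gap/100), Y* = 5137/0.93923 ≈ 5469 billion.

$5,469 billion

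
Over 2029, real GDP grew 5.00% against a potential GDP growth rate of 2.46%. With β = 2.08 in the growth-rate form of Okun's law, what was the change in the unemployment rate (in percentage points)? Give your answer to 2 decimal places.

Growth-rate Okun's law: g_Y = g_Y* - β × Δu, so Δu = (g_Y* - g_Y)/β.
Δu = (2.46 - 5)/2.08 = -2.54/2.08 = -1.22 percentage points.

-1.22 percentage points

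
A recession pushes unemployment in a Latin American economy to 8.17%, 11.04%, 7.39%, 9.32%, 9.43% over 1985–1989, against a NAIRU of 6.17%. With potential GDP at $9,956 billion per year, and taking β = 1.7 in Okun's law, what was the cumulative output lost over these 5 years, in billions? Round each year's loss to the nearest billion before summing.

Year 1985: gap = -1.7 × (8.17 - 6.17) = -3.4%, loss ≈ 9956 × 3.4/100 ≈ 339.
Year 1986: gap = -1.7 × (11.04 - 6.17) = -8.279%, loss ≈ 9956 × 8.279/100 ≈ 824.
Year 1987: gap = -1.7 × (7.39 - 6.17) = -2.074%, loss ≈ 9956 × 2.074/100 ≈ 206.
Year 1988: gap = -1.7 × (9.32 - 6.17) = -5.355%, loss ≈ 9956 × 5.355/100 ≈ 533.
Year 1989: gap = -1.7 × (9.43 - 6.17) = -5.542%, loss ≈ 9956 × 5.542/100 ≈ 552.
Total lost output = 339 + 824 + 206 + 533 + 552 = 2454 billion.

$2,454 billion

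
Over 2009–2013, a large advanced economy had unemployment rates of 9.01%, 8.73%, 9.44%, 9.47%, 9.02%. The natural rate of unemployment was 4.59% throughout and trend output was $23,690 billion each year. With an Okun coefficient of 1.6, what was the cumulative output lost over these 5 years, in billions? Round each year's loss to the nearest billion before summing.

Year 2009: gap = -1.6 × (9.01 - 4.59) = -7.072%, loss ≈ 23690 × 7.072/100 ≈ 1675.
Year 2010: gap = -1.6 × (8.73 - 4.59) = -6.624%, loss ≈ 23690 × 6.624/100 ≈ 1569.
Year 2011: gap = -1.6 × (9.44 - 4.59) = -7.76%, loss ≈ 23690 × 7.76/100 ≈ 1838.
Year 2012: gap = -1.6 × (9.47 - 4.59) = -7.808%, loss ≈ 23690 × 7.808/100 ≈ 1850.
Year 2013: gap = -1.6 × (9.02 - 4.59) = -7.088%, loss ≈ 23690 × 7.088/100 ≈ 1679.
Total lost output = 1675 + 1569 + 1838 + 1850 + 1679 = 8611 billion.

$8,611 billion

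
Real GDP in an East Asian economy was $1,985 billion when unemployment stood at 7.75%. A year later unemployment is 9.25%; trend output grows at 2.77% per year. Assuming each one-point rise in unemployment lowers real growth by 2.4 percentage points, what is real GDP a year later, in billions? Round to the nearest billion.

Δu = 9.25 - 7.75 = 1.5 points.
Okun's law (growth form): g_Y = g_Y* - β × Δu = 2.77 - 2.4 × (1.50) = 2.77 - 3.6 = -0.83%.
Real GDP in the next year = 1985 × (1 - 0.83/100) = 1985 × 0.9917 ≈ 1969 billion.

$1,969 billion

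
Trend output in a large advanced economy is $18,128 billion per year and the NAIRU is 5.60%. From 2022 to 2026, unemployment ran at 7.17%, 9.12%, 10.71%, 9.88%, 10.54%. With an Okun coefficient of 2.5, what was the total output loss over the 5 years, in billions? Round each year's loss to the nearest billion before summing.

$8,802 billion

Year 2022: gap = -2.5 × (7.17 - 5.6) = -3.925%, loss ≈ 18128 × 3.925/100 ≈ 712.
Year 2023: gap = -2.5 × (9.12 - 5.6) = -8.8%, loss ≈ 18128 × 8.8/100 ≈ 1595.
Year 2024: gap = -2.5 × (10.71 - 5.6) = -12.775%, loss ≈ 18128 × 12.775/100 ≈ 2316.
Year 2025: gap = -2.5 × (9.88 - 5.6) = -10.7%, loss ≈ 18128 × 10.7/100 ≈ 1940.
Year 2026: gap = -2.5 × (10.54 - 5.6) = -12.35%, loss ≈ 18128 × 12.35/100 ≈ 2239.
Total lost output = 712 + 1595 + 2316 + 1940 + 2239 = 8802 billion.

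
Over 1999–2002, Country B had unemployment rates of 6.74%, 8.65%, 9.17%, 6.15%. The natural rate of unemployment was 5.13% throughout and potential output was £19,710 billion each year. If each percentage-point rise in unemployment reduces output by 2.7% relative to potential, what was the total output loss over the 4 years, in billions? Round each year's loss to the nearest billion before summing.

£5,423 billion

Year 1999: gap = -2.7 × (6.74 - 5.13) = -4.347%, loss ≈ 19710 × 4.347/100 ≈ 857.
Year 2000: gap = -2.7 × (8.65 - 5.13) = -9.504%, loss ≈ 19710 × 9.504/100 ≈ 1873.
Year 2001: gap = -2.7 × (9.17 - 5.13) = -10.908%, loss ≈ 19710 × 10.908/100 ≈ 2150.
Year 2002: gap = -2.7 × (6.15 - 5.13) = -2.754%, loss ≈ 19710 × 2.754/100 ≈ 543.
Total lost output = 857 + 1873 + 2150 + 543 = 5423 billion.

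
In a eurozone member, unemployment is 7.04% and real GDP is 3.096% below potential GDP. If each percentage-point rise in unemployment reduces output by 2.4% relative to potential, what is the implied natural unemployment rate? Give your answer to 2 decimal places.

5.75%

From Okun's law, u - u* = -(output gap)/β = -(-3.096)/2.4 = 1.29 points.
So u* = 7.04 - 1.29 = 5.75%.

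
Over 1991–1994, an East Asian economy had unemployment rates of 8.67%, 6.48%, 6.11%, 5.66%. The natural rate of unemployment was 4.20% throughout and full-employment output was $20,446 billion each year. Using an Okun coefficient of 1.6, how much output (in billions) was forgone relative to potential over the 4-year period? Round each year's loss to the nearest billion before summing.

Year 1991: gap = -1.6 × (8.67 - 4.2) = -7.152%, loss ≈ 20446 × 7.152/100 ≈ 1462.
Year 1992: gap = -1.6 × (6.48 - 4.2) = -3.648%, loss ≈ 20446 × 3.648/100 ≈ 746.
Year 1993: gap = -1.6 × (6.11 - 4.2) = -3.056%, loss ≈ 20446 × 3.056/100 ≈ 625.
Year 1994: gap = -1.6 × (5.66 - 4.2) = -2.336%, loss ≈ 20446 × 2.336/100 ≈ 478.
Total lost output = 1462 + 746 + 625 + 478 = 3311 billion.

$3,311 billion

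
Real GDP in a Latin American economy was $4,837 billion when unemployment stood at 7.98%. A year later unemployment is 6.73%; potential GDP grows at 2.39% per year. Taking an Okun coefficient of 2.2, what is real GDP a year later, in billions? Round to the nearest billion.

Δu = 6.73 - 7.98 = -1.25 points.
Okun's law (growth form): g_Y = g_Y* - β × Δu = 2.39 - 2.2 × (-1.25) = 2.39 + 2.75 = 5.14%.
Real GDP in the next year = 4837 × (1 + 5.14/100) = 4837 × 1.0514 ≈ 5086 billion.

$5,086 billion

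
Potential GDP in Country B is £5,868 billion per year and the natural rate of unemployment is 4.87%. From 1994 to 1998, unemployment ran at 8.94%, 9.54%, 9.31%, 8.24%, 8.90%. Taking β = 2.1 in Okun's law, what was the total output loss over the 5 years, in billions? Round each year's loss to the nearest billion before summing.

£2,536 billion

Year 1994: gap = -2.1 × (8.94 - 4.87) = -8.547%, loss ≈ 5868 × 8.547/100 ≈ 502.
Year 1995: gap = -2.1 × (9.54 - 4.87) = -9.807%, loss ≈ 5868 × 9.807/100 ≈ 575.
Year 1996: gap = -2.1 × (9.31 - 4.87) = -9.324%, loss ≈ 5868 × 9.324/100 ≈ 547.
Year 1997: gap = -2.1 × (8.24 - 4.87) = -7.077%, loss ≈ 5868 × 7.077/100 ≈ 415.
Year 1998: gap = -2.1 × (8.9 - 4.87) = -8.463%, loss ≈ 5868 × 8.463/100 ≈ 497.
Total lost output = 502 + 575 + 547 + 415 + 497 = 2536 billion.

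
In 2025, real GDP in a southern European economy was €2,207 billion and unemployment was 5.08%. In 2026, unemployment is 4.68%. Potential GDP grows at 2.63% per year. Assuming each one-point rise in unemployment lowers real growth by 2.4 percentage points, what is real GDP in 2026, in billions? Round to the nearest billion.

Δu = 4.68 - 5.08 = -0.4 points.
Okun's law (growth form): g_Y = g_Y* - β × Δu = 2.63 - 2.4 × (-0.40) = 2.63 + 0.96 = 3.59%.
Real GDP in the next year = 2207 × (1 + 3.59/100) = 2207 × 1.0359 ≈ 2286 billion.

€2,286 billion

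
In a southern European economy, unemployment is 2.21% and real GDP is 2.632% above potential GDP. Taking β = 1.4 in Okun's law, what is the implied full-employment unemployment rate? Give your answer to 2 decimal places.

From Okun's law, u - u* = -(output gap)/β = -(2.632)/1.4 = -1.88 points.
So u* = 2.21 + 1.88 = 4.09%.

4.09%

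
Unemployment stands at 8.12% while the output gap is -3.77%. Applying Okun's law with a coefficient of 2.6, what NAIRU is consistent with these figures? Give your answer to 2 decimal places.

From Okun's law, u - u* = -(output gap)/β = -(-3.77)/2.6 = 1.45 points.
So u* = 8.12 - 1.45 = 6.67%.

6.67%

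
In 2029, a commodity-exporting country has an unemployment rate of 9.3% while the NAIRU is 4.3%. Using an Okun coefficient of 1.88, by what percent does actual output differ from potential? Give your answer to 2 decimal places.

The unemployment gap is 9.3 - 4.3 = 5 percentage points.
Okun's law gives an output gap of -1.88 × 5 = -9.4%, i.e. 9.40% below potential.

-9.40%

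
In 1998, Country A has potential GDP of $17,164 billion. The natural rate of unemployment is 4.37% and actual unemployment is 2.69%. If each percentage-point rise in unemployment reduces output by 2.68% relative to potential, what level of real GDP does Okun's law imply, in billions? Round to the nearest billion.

Unemployment gap = 2.69 - 4.37 = -1.68 points, so the output gap is -2.68 × (-1.68) = 4.5024%.
Actual GDP = 17164 × (1 + 4.5024/100) = 17164 × 1.045024 ≈ 17937 billion.

$17,937 billion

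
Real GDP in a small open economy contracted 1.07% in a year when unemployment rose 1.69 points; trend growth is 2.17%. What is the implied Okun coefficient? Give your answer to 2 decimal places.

β ≈ 1.92

Growth form: g_Y = g_Y* - β × Δu, so β = (g_Y* - g_Y)/Δu.
β = (2.17 + 1.07)/1.69 = 3.24/1.69 = 1.92.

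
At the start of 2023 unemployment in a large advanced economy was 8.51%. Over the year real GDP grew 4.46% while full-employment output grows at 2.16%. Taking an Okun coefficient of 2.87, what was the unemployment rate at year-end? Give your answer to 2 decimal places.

7.71%

Growth-rate Okun's law: g_Y = g_Y* - β × Δu, so Δu = (g_Y* - g_Y)/β.
Δu = (2.16 - 4.46)/2.87 = -2.3/2.87 = -0.80 percentage points.
Year-end unemployment = 8.51 - 0.8 = 7.71%.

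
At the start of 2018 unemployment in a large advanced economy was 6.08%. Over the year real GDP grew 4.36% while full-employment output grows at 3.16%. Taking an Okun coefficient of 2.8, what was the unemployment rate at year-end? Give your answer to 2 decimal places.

Growth-rate Okun's law: g_Y = g_Y* - β × Δu, so Δu = (g_Y* - g_Y)/β.
Δu = (3.16 - 4.36)/2.8 = -1.2/2.8 = -0.43 percentage points.
Year-end unemployment = 6.08 - 0.43 = 5.65%.

5.65%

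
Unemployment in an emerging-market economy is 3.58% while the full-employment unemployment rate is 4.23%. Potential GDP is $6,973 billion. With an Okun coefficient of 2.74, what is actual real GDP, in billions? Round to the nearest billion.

$7,097 billion

Unemployment gap = 3.58 - 4.23 = -0.65 points, so the output gap is -2.74 × (-0.65) = 1.781%.
Actual GDP = 6973 × (1 + 1.781/100) = 6973 × 1.01781 ≈ 7097 billion.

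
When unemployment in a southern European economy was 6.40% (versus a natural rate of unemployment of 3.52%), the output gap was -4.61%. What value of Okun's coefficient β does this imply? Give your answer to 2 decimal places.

Okun's law: output gap = -β × (u - u*).
-4.61 = -β × (6.4 - 3.52) = -β × 2.88, so β = 4.61/2.88 = 1.60.

β ≈ 1.60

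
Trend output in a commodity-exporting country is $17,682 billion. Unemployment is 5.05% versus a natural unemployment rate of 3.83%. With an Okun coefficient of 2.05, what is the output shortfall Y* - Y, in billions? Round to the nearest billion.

$442 billion

Output gap = -2.05 × (5.05 - 3.83) = -2.05 × 1.22 = -2.501%.
Actual GDP ≈ 17682 × 0.97499 ≈ 17240 billion, so the shortfall is 17682 - 17240 = 442 billion.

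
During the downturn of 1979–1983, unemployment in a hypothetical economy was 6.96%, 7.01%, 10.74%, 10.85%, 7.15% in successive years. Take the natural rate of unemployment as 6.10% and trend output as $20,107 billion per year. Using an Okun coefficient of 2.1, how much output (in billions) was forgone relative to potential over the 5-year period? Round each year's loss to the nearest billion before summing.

Year 1979: gap = -2.1 × (6.96 - 6.1) = -1.806%, loss ≈ 20107 × 1.806/100 ≈ 363.
Year 1980: gap = -2.1 × (7.01 - 6.1) = -1.911%, loss ≈ 20107 × 1.911/100 ≈ 384.
Year 1981: gap = -2.1 × (10.74 - 6.1) = -9.744%, loss ≈ 20107 × 9.744/100 ≈ 1959.
Year 1982: gap = -2.1 × (10.85 - 6.1) = -9.975%, loss ≈ 20107 × 9.975/100 ≈ 2006.
Year 1983: gap = -2.1 × (7.15 - 6.1) = -2.205%, loss ≈ 20107 × 2.205/100 ≈ 443.
Total lost output = 363 + 384 + 1959 + 2006 + 443 = 5155 billion.

$5,155 billion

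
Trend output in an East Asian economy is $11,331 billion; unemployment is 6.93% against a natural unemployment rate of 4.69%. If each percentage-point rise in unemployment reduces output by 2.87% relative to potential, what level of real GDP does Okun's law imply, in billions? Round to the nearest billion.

$10,603 billion

Unemployment gap = 6.93 - 4.69 = 2.24 points, so the output gap is -2.87 × 2.24 = -6.4288%.
Actual GDP = 11331 × (1 - 6.4288/100) = 11331 × 0.935712 ≈ 10603 billion.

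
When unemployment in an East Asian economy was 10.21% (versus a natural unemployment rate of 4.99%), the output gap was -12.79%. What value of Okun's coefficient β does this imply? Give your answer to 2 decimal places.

β ≈ 2.45

Okun's law: output gap = -β × (u - u*).
-12.79 = -β × (10.21 - 4.99) = -β × 5.22, so β = 12.79/5.22 = 2.45.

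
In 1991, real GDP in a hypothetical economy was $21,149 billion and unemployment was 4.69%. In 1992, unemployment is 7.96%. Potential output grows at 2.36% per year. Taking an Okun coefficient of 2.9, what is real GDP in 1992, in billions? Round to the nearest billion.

$19,643 billion

Δu = 7.96 - 4.69 = 3.27 points.
Okun's law (growth form): g_Y = g_Y* - β × Δu = 2.36 - 2.9 × (3.27) = 2.36 - 9.483 = -7.123%.
Real GDP in the next year = 21149 × (1 - 7.123/100) = 21149 × 0.92877 ≈ 19643 billion.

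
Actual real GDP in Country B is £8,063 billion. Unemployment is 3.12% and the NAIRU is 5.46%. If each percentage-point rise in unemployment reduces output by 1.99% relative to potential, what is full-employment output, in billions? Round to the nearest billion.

£7,704 billion

Unemployment gap = 3.12 - 5.46 = -2.34 points, so output gap = -1.99 × (-2.34) = 4.6566%.
Since Y = Y* × (1 + gap/100), Y* = 8063/1.046566 ≈ 7704 billion.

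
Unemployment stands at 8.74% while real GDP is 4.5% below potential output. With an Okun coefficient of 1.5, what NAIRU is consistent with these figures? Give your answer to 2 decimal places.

From Okun's law, u - u* = -(output gap)/β = -(-4.5)/1.5 = 3 points.
So u* = 8.74 - 3 = 5.74%.

5.74%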